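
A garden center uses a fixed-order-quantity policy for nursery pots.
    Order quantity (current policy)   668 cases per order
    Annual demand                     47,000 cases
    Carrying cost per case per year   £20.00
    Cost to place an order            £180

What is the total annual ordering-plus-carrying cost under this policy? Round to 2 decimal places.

£19,344.67

Orders/yr = 47,000/668 = 70.359; ordering cost = 70.359 × £180 = £12,664.67
Average inventory = 668/2 = 334; holding cost = 334 × £20 = £6,680.00
Total = £12,664.67 + £6,680.00 = £19,344.67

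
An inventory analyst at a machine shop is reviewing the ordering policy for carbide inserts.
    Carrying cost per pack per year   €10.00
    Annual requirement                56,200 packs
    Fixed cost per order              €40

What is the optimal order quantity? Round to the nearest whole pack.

Q* = √(2·D·S / H) = √(2·56,200·40 / 10) = √449,600.0 ≈ 670.52

671 packs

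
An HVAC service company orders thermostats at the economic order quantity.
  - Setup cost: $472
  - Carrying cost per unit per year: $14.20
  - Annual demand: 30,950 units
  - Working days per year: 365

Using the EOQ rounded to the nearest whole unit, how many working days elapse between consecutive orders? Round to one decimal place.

Optimal lot size Q* = (2 × 30,950 × $472 / $14.2)^½ ≈ 1,434.41 → Q = 1,434 units
Cycle time = (working days × Q)/D = (365 × 1,434) / 30,950 = 16.911 days

16.9 days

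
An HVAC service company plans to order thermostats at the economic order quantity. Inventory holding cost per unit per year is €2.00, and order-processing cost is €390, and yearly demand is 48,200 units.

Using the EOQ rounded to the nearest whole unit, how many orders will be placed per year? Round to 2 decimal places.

2DS/H = 2·48,200·390/2 = 18,798,000.00
EOQ = √18,798,000.00 ≈ 4,335.67 → Q = 4,336
N = D/Q = 48,200/4,336 ≈ 11.116 orders/yr

11.12 orders per year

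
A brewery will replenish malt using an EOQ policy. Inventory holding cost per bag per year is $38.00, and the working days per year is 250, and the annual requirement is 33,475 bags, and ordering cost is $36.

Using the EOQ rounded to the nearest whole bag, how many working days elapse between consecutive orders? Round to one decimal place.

1.9 days

Q* = √(2·D·S / H) = √(2·33,475·36 / 38) = √63,426.3 ≈ 251.85 → Q = 252 bags
Cycle time = (working days × Q)/D = (250 × 252) / 33,475 = 1.882 days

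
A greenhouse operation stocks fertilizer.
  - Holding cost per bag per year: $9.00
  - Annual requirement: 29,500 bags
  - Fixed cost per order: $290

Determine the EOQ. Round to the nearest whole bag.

1,379 bags

2DS/H = 2·29,500·290/9 = 1,901,111.11
EOQ = √1,901,111.11 ≈ 1,378.81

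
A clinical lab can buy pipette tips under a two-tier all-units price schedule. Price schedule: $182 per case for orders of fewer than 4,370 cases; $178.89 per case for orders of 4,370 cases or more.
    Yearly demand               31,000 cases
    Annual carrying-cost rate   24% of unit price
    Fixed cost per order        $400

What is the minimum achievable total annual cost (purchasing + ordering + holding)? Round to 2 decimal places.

H₁ = 24%×$182 = $43.6800;  H₂ = 24%×$178.89 = $42.9336
EOQ₁ = √(2×31,000×400/43.6800) = 753.50  (< 4,370, feasible at tier 1)
EOQ₂ = √(2×31,000×400/42.9336) = 760.02  (< 4,370 → use Q = 4,370 at tier-2 price)
TC(tier 1 (EOQ₁), Q≈753.5) = $5,674,912.98
TC(tier 2, Q≈4,370.0) = $5,642,237.44
Minimum at tier 2: $5,642,237.44

$5,642,237.44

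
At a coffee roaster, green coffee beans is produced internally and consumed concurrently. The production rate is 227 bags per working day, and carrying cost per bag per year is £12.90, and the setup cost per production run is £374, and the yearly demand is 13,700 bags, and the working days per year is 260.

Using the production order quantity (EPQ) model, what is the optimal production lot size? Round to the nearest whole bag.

d = 13,700/260 = 52.6923 bags/day;  effective holding cost H(1 − d/p) = 12.9·(1 − 52.6923/227) = 9.90559
Q* = √(2DS / H_eff) = √(2·13,700·374 / 9.90559) ≈ 1,017.12

1,017 bags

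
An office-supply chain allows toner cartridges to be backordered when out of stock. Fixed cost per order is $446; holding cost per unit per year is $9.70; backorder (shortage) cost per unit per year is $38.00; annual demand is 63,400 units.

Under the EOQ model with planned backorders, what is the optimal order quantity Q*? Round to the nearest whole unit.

2,705 units

Q* = √(2DS/H) · √((H + b)/b)
   = √(2 × 63,400 × 446 / 9.7) · √((9.7 + 38) / 38)
   = 2,414.578 × 1.1204 ≈ 2,705.26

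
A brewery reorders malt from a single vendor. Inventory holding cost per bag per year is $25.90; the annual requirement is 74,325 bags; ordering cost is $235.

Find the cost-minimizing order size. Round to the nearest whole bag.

EOQ = √(2DS/H) = √(2 × 74,325 × 235 / 25.9)
    = √(1,348,754.83) ≈ 1,161.36

1,161 bags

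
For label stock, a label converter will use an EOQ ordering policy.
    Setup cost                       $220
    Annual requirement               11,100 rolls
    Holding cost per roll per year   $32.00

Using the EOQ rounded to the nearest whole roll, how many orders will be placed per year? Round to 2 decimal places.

28.39 orders per year

EOQ = √(2DS/H) = √(2 × 11,100 × 220 / 32)
    = √(152,625.00) ≈ 390.67 → Q = 391
Orders per year = D/Q = 11,100 / 391 = 28.389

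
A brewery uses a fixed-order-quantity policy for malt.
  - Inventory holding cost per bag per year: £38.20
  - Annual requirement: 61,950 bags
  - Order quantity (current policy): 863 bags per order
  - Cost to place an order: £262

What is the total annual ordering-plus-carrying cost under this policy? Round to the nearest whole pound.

Orders/yr = 61,950/863 = 71.784; ordering cost = 71.784 × £262 = £18,807.53
Average inventory = 863/2 = 431.5; holding cost = 431.5 × £38.2 = £16,483.30
Total = £18,807.53 + £16,483.30 = £35,290.83

£35,291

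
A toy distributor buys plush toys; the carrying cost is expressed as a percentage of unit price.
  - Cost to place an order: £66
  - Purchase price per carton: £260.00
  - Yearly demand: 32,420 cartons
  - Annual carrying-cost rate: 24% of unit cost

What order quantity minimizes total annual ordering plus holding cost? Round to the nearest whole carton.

H = i·C = 0.24 × £260 = £62.4000 per carton-year
EOQ = √(2DS/H) = √(2 × 32,420 × 66 / 62.4)
    = √(68,580.77) ≈ 261.88

262 cartons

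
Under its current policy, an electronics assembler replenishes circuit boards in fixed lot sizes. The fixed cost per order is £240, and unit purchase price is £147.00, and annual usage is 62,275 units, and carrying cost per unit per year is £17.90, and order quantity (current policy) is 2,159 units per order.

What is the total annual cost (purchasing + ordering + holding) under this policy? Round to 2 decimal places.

£9,180,670.70

Ordering: D/Q × S = 62,275/2,159 × £240 = £6,922.65
Holding:  Q/2 × H = 2,159/2 × £17.9 = £19,323.05
Purchase cost = D·C = 62,275 × 147 = £9,154,425.00
Total = £6,922.65 + £19,323.05 + £9,154,425.00 = £9,180,670.70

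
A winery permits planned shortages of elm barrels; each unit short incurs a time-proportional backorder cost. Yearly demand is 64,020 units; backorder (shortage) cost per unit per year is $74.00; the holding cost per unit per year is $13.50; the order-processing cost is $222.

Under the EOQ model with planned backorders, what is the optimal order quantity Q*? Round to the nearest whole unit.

Q* = √(2DS/H) · √((H + b)/b)
   = √(2 × 64,020 × 222 / 13.5) · √((13.5 + 74) / 74)
   = 1,451.050 × 1.0874 ≈ 1,577.87

1,578 units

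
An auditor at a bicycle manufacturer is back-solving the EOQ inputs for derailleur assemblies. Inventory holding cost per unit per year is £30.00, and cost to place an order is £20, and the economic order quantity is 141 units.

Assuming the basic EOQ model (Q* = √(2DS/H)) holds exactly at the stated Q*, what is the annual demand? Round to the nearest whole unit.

14,911 units per year

EOQ relation: Q² = 2DS/H, so rearrange for the unknown.
D = Q²H / (2S) = 141² × 30 / (2 × 20) = 14,910.75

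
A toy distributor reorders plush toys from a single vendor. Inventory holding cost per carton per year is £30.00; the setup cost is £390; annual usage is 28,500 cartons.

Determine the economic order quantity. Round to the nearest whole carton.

861 cartons

EOQ = √(2DS/H) = √(2 × 28,500 × 390 / 30)
    = √(741,000.00) ≈ 860.81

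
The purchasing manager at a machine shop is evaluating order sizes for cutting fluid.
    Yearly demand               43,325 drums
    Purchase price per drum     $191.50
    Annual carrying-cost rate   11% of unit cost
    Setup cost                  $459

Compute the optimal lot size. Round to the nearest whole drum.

1,374 drums

Carrying cost H = $191.5 × 11% = $21.0650/drum/yr
EOQ = √(2DS/H) = √(2 × 43,325 × 459 / 21.065)
    = √(1,888,077.38) ≈ 1,374.07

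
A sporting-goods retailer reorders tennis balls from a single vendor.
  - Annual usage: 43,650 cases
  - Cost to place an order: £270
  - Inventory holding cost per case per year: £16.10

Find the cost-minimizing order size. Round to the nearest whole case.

Q* = √(2·D·S / H) = √(2·43,650·270 / 16.1) = √1,464,037.3 ≈ 1,209.97

1,210 cases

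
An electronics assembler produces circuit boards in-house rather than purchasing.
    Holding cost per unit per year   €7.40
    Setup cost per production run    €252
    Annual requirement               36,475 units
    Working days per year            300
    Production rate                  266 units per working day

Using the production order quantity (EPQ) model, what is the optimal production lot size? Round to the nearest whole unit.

2,139 units

d = 36,475/300 = 121.5833 units/day;  effective holding cost H(1 − d/p) = 7.4·(1 − 121.5833/266) = 4.01761
Q* = √(2DS / H_eff) = √(2·36,475·252 / 4.01761) ≈ 2,139.09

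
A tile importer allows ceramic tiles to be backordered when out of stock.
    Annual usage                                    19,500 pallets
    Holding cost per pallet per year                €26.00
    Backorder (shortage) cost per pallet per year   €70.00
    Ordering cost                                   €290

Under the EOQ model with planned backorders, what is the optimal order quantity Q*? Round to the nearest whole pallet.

Basic EOQ = √(2·19,500·290/26) = 659.545
Backorder adjustment √((H+b)/b) = √((26+70)/70) = 1.1711
Q* = 659.545 × 1.1711 ≈ 772.38

772 pallets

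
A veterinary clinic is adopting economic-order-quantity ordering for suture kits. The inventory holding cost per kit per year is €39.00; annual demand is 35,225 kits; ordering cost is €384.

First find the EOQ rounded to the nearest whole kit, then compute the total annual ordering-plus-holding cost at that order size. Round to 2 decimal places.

€32,481.68

Q* = √(2·D·S / H) = √(2·35,225·384 / 39) = √693,661.5 ≈ 832.86 → Q = 833 kits
Orders/yr = 35,225/833 = 42.287; ordering cost = 42.287 × €384 = €16,238.18
Average inventory = 833/2 = 416.5; holding cost = 416.5 × €39 = €16,243.50
Total = €16,238.18 + €16,243.50 = €32,481.68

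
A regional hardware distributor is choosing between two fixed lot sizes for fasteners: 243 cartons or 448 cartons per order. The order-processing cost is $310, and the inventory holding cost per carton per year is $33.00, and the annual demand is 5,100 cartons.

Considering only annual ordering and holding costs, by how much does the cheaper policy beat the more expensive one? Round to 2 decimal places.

$405.35

Annual cost at Q: ordering D·S/Q plus holding Q·H/2.
TC(243) = (5,100/243)×310 + (243/2)×33 = $10,515.67
TC(448) = (5,100/448)×310 + (448/2)×33 = $10,921.02
Cheaper: Q = 243.  Difference = $405.35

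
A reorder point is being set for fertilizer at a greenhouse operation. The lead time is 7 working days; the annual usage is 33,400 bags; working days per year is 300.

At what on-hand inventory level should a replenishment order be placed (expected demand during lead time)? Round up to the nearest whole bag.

780 bags

Daily demand d = 33,400 / 300 = 111.333 bags/day
Demand during lead time = 111.333 × 7 = 779.33
Reorder point = 779.33 → round up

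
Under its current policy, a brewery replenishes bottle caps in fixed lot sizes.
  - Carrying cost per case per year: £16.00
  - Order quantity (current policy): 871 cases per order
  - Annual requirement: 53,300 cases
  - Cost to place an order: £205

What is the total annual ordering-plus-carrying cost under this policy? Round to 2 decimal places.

£19,512.78

Ordering: D/Q × S = 53,300/871 × £205 = £12,544.78
Holding:  Q/2 × H = 871/2 × £16 = £6,968.00
Total = £12,544.78 + £6,968.00 = £19,512.78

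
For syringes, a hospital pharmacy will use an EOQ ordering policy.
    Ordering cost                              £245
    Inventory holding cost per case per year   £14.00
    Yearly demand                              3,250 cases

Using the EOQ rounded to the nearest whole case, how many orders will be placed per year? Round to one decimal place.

2DS/H = 2·3,250·245/14 = 113,750.00
EOQ = √113,750.00 ≈ 337.27 → Q = 337
N = D/Q = 3,250/337 ≈ 9.644 orders/yr

9.6 orders per year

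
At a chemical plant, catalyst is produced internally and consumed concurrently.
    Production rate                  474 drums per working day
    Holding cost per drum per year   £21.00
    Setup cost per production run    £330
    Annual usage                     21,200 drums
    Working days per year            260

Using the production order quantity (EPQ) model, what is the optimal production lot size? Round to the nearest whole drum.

Daily demand d = 21,200/260 = 81.538; p = 474; 1 − d/p = 0.82798
EPQ = √(2DS / (H(1 − d/p)))
    = √(2 × 21,200 × 330 / (21 × 0.82798)) ≈ 897.06

897 drums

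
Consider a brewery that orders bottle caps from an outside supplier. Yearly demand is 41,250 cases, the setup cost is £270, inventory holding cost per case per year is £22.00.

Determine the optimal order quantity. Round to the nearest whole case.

1,006 cases

2DS/H = 2·41,250·270/22 = 1,012,500.00
EOQ = √1,012,500.00 ≈ 1,006.23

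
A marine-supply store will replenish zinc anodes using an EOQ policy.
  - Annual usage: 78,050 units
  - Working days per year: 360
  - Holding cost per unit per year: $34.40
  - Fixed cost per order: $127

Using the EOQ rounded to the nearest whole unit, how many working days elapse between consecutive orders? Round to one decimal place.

3.5 days

2DS/H = 2·78,050·127/34.4 = 576,299.42
EOQ = √576,299.42 ≈ 759.14 → Q = 759 units
T = Q/D × 360 days = 759/78,050 × 360 = 3.501 days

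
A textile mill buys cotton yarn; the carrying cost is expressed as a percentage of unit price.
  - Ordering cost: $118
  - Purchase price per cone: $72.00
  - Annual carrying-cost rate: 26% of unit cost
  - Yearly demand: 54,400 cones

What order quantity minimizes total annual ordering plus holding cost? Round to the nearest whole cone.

Carrying cost H = $72 × 26% = $18.7200/cone/yr
Optimal lot size Q* = (2 × 54,400 × $118 / $18.72)^½ ≈ 828.14

828 cones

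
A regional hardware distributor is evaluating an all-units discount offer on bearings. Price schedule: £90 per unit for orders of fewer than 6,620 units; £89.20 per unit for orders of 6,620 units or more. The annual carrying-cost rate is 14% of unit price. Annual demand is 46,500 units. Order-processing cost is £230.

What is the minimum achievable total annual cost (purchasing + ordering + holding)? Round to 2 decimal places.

H₁ = 14%×£90 = £12.6000;  H₂ = 14%×£89.20 = £12.4880
EOQ₁ = √(2×46,500×230/12.6000) = 1,302.93  (< 6,620, feasible at tier 1)
EOQ₂ = √(2×46,500×230/12.4880) = 1,308.76  (< 6,620 → use Q = 6,620 at tier-2 price)
TC(tier 1 (EOQ₁), Q≈1,302.9) = £4,201,416.88
TC(tier 2, Q≈6,620.0) = £4,190,750.84
Minimum at tier 2: £4,190,750.84

£4,190,750.84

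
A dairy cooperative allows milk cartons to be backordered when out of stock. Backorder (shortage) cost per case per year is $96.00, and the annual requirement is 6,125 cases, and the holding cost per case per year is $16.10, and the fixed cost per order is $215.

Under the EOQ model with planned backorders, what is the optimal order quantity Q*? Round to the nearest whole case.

Basic EOQ = √(2·6,125·215/16.1) = 404.459
Backorder adjustment √((H+b)/b) = √((16.1+96)/96) = 1.0806
Q* = 404.459 × 1.0806 ≈ 437.06

437 cases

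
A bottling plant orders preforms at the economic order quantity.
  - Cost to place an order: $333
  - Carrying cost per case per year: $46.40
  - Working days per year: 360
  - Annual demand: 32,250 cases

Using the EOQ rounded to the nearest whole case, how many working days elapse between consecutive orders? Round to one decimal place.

7.6 days

2DS/H = 2·32,250·333/46.4 = 462,898.71
EOQ = √462,898.71 ≈ 680.37 → Q = 680 cases
Days between orders = 360 / (D/Q) = 360 / 47.426 ≈ 7.591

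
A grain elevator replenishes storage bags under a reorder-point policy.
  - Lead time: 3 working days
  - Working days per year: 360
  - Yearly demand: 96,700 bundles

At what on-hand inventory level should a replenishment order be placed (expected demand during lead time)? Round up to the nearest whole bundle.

806 bundles

Daily demand d = 96,700 / 360 = 268.611 bundles/day
Demand during lead time = 268.611 × 3 = 805.83
Reorder point = 805.83 → round up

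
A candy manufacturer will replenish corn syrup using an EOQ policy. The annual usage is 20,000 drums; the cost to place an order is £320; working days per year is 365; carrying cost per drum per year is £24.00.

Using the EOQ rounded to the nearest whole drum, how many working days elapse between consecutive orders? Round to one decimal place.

EOQ = √(2DS/H) = √(2 × 20,000 × 320 / 24)
    = √(533,333.33) ≈ 730.30 → Q = 730 drums
Cycle time = (working days × Q)/D = (365 × 730) / 20,000 = 13.322 days

13.3 days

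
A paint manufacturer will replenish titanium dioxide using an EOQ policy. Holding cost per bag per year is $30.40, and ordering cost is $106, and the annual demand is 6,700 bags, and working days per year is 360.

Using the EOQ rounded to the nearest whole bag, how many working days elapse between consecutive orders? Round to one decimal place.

11.6 days

Q* = √(2·D·S / H) = √(2·6,700·106 / 30.4) = √46,723.7 ≈ 216.16 → Q = 216 bags
Days between orders = 360 / (D/Q) = 360 / 31.019 ≈ 11.606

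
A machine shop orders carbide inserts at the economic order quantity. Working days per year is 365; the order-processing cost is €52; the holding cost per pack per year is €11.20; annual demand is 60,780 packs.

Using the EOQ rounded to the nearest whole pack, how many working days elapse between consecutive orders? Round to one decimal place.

2DS/H = 2·60,780·52/11.2 = 564,385.71
EOQ = √564,385.71 ≈ 751.26 → Q = 751 packs
T = Q/D × 365 days = 751/60,780 × 365 = 4.510 days

4.5 days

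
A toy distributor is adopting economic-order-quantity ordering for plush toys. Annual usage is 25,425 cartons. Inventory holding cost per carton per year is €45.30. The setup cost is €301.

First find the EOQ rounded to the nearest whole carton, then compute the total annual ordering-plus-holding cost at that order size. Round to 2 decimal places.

€26,331.64

Q* = √(2·D·S / H) = √(2·25,425·301 / 45.3) = √337,877.5 ≈ 581.27 → Q = 581 cartons
Ordering: D/Q × S = 25,425/581 × €301 = €13,171.99
Holding:  Q/2 × H = 581/2 × €45.3 = €13,159.65
Total = €13,171.99 + €13,159.65 = €26,331.64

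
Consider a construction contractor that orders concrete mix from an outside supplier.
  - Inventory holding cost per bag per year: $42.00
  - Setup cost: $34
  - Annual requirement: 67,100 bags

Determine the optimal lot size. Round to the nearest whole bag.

330 bags

EOQ = √(2DS/H) = √(2 × 67,100 × 34 / 42)
    = √(108,638.10) ≈ 329.60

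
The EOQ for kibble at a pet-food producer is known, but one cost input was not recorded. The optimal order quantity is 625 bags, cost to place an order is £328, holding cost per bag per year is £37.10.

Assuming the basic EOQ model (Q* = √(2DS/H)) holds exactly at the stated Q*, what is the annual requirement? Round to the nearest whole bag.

22,092 bags per year

Since Q* = (2DS/H)^½, squaring gives Q*²·H = 2DS.
D = Q²H / (2S) = 625² × 37.1 / (2 × 328) = 22,091.75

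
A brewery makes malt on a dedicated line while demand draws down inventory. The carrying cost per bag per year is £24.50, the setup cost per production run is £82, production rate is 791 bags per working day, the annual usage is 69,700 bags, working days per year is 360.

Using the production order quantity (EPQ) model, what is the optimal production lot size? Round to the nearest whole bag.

786 bags

d = 69,700/360 = 193.6111 bags/day;  effective holding cost H(1 − d/p) = 24.5·(1 − 193.6111/791) = 18.50320
Q* = √(2DS / H_eff) = √(2·69,700·82 / 18.50320) ≈ 785.99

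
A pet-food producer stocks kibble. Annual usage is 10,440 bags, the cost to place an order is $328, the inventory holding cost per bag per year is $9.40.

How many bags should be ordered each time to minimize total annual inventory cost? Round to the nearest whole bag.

854 bags

Q* = √(2·D·S / H) = √(2·10,440·328 / 9.4) = √728,578.7 ≈ 853.57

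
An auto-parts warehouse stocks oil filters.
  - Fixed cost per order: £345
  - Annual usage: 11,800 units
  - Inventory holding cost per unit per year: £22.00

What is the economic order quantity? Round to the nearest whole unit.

Q* = √(2·D·S / H) = √(2·11,800·345 / 22) = √370,090.9 ≈ 608.35

608 units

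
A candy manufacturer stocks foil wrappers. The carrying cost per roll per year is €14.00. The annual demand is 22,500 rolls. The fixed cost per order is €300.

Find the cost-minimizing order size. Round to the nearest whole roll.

982 rolls

Optimal lot size Q* = (2 × 22,500 × €300 / €14)^½ ≈ 981.98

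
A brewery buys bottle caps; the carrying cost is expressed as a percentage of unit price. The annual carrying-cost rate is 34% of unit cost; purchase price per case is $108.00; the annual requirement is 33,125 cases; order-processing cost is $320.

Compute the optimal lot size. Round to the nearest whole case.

H = i·C = 0.34 × $108 = $36.7200 per case-year
Q* = √(2·D·S / H) = √(2·33,125·320 / 36.72) = √577,342.0 ≈ 759.83

760 cases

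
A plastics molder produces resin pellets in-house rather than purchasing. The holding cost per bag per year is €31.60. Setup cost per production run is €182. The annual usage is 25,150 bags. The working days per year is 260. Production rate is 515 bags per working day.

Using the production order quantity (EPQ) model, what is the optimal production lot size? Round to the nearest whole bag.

d = 25,150/260 = 96.7308 bags/day;  effective holding cost H(1 − d/p) = 31.6·(1 − 96.7308/515) = 25.66468
Q* = √(2DS / H_eff) = √(2·25,150·182 / 25.66468) ≈ 597.24

597 bags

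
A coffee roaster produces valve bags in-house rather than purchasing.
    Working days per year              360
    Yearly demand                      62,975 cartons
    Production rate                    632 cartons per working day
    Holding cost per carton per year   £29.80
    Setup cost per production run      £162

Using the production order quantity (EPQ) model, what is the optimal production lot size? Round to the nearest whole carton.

Daily demand d = 62,975/360 = 174.931; p = 632; 1 − d/p = 0.72321
EPQ = √(2DS / (H(1 − d/p)))
    = √(2 × 62,975 × 162 / (29.8 × 0.72321)) ≈ 973.01

973 cartons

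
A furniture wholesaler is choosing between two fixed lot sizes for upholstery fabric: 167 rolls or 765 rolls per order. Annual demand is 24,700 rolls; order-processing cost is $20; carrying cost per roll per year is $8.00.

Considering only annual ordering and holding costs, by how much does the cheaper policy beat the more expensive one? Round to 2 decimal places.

$79.67

TC(Q) = (D/Q)S + (Q/2)H
TC(167) = (24,700/167)×20 + (167/2)×8 = $3,626.08
TC(765) = (24,700/765)×20 + (765/2)×8 = $3,705.75
Cheaper: Q = 167.  Difference = $79.67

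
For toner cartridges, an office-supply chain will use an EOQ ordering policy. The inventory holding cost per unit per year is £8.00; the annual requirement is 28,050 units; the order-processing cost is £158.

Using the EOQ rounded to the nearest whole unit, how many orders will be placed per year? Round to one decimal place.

Optimal lot size Q* = (2 × 28,050 × £158 / £8)^½ ≈ 1,052.60 → Q = 1,053
N = D/Q = 28,050/1,053 ≈ 26.638 orders/yr

26.6 orders per year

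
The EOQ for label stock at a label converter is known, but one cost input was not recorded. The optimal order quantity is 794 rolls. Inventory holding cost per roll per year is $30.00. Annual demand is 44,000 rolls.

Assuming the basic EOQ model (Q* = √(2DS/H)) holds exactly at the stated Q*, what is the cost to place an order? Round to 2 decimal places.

Since Q* = (2DS/H)^½, squaring gives Q*²·H = 2DS.
S = Q²H / (2D) = 794² × 30 / (2 × 44,000) = 214.9214

$214.92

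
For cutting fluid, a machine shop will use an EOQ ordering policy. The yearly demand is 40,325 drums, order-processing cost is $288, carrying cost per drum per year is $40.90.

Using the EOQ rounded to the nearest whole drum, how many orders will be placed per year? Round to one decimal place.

2DS/H = 2·40,325·288/40.9 = 567,902.20
EOQ = √567,902.20 ≈ 753.59 → Q = 754
N = D/Q = 40,325/754 ≈ 53.481 orders/yr

53.5 orders per year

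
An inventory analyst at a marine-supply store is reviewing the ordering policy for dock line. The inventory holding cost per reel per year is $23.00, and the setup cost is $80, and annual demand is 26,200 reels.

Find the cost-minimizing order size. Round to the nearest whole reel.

427 reels

2DS/H = 2·26,200·80/23 = 182,260.87
EOQ = √182,260.87 ≈ 426.92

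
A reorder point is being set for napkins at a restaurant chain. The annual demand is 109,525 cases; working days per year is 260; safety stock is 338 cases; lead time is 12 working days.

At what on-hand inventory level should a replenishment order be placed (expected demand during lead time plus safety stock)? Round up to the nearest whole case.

Daily demand d = 109,525 / 260 = 421.250 cases/day
Demand during lead time = 421.250 × 12 = 5,055.00
Reorder point = 5,055.00 + 338 = 5,393.00 → round up

5,393 cases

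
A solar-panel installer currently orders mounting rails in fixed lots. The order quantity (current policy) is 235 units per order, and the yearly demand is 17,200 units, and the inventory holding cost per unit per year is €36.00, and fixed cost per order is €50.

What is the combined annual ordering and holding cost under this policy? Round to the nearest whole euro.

€7,890

Annual ordering cost = (D/Q)·S = (17,200/235) × 50 = €3,659.57
Annual holding cost  = (Q/2)·H = (235/2) × 36 = €4,230.00
Total = €3,659.57 + €4,230.00 = €7,889.57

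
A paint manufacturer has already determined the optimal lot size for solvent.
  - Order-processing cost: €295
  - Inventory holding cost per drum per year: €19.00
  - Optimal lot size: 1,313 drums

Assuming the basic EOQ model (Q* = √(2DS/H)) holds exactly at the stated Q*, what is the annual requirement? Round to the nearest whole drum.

Since Q* = (2DS/H)^½, squaring gives Q*²·H = 2DS.
D = Q²H / (2S) = 1,313² × 19 / (2 × 295) = 55,517.65

55,518 drums per year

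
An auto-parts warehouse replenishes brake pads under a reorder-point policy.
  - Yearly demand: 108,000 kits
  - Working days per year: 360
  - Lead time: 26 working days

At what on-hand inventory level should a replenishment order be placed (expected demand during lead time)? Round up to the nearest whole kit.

Daily demand d = 108,000 / 360 = 300.000 kits/day
Demand during lead time = 300.000 × 26 = 7,800.00
Reorder point = 7,800.00 → round up

7,800 kits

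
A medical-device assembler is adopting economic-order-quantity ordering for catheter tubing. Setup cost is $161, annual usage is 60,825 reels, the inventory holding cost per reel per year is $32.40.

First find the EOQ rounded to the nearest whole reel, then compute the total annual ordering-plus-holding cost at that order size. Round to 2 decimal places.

2DS/H = 2·60,825·161/32.4 = 604,495.37
EOQ = √604,495.37 ≈ 777.49 → Q = 777 reels
Annual ordering cost = (D/Q)·S = (60,825/777) × 161 = $12,603.38
Annual holding cost  = (Q/2)·H = (777/2) × 32.4 = $12,587.40
Total = $12,603.38 + $12,587.40 = $25,190.78

$25,190.78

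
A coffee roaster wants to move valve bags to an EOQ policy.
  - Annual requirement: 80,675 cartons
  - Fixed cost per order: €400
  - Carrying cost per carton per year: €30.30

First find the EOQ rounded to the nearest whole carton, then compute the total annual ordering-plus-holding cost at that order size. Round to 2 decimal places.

EOQ = √(2DS/H) = √(2 × 80,675 × 400 / 30.3)
    = √(2,130,033.00) ≈ 1,459.46 → Q = 1,459 cartons
Ordering: D/Q × S = 80,675/1,459 × €400 = €22,117.89
Holding:  Q/2 × H = 1,459/2 × €30.3 = €22,103.85
Total = €22,117.89 + €22,103.85 = €44,221.74

€44,221.74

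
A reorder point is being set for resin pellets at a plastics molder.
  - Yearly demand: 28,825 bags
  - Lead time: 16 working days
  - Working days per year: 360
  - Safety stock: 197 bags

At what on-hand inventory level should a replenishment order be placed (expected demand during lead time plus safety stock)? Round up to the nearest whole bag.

Daily demand d = 28,825 / 360 = 80.069 bags/day
Demand during lead time = 80.069 × 16 = 1,281.11
Reorder point = 1,281.11 + 197 = 1,478.11 → round up

1,479 bags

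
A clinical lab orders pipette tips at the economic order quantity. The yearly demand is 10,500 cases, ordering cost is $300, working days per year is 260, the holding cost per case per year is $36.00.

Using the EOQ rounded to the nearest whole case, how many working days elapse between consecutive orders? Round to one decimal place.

Optimal lot size Q* = (2 × 10,500 × $300 / $36)^½ ≈ 418.33 → Q = 418 cases
Days between orders = 260 / (D/Q) = 260 / 25.120 ≈ 10.350

10.4 days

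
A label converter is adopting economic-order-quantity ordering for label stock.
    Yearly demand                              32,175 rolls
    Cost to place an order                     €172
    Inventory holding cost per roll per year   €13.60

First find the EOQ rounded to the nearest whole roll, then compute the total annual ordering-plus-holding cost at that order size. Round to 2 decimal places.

Q* = √(2·D·S / H) = √(2·32,175·172 / 13.6) = √813,838.2 ≈ 902.13 → Q = 902 rolls
Annual ordering cost = (D/Q)·S = (32,175/902) × 172 = €6,135.37
Annual holding cost  = (Q/2)·H = (902/2) × 13.6 = €6,133.60
Total = €6,135.37 + €6,133.60 = €12,268.97

€12,268.97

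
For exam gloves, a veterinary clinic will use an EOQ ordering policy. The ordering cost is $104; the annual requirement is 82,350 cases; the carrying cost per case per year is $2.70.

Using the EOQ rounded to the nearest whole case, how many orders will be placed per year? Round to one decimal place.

Q* = √(2·D·S / H) = √(2·82,350·104 / 2.7) = √6,344,000.0 ≈ 2,518.73 → Q = 2,519
Orders per year = D/Q = 82,350 / 2,519 = 32.692

32.7 orders per year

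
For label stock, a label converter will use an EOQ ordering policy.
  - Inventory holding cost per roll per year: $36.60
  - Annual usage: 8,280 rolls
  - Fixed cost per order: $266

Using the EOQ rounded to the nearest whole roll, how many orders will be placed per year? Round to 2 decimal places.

23.86 orders per year

Q* = √(2·D·S / H) = √(2·8,280·266 / 36.6) = √120,354.1 ≈ 346.92 → Q = 347
N = D/Q = 8,280/347 ≈ 23.862 orders/yr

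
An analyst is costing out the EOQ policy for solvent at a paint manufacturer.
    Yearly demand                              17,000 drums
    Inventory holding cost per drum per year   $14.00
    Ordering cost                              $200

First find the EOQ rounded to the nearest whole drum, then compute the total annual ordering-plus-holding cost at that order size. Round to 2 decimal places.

$9,757.05

EOQ = √(2DS/H) = √(2 × 17,000 × 200 / 14)
    = √(485,714.29) ≈ 696.93 → Q = 697 drums
Orders/yr = 17,000/697 = 24.390; ordering cost = 24.390 × $200 = $4,878.05
Average inventory = 697/2 = 348.5; holding cost = 348.5 × $14 = $4,879.00
Total = $4,878.05 + $4,879.00 = $9,757.05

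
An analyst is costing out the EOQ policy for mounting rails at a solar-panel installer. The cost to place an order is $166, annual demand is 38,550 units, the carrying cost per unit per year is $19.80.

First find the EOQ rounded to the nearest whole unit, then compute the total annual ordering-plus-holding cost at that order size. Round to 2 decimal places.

$15,918.93

2DS/H = 2·38,550·166/19.8 = 646,393.94
EOQ = √646,393.94 ≈ 803.99 → Q = 804 units
Orders/yr = 38,550/804 = 47.948; ordering cost = 47.948 × $166 = $7,959.33
Average inventory = 804/2 = 402; holding cost = 402 × $19.8 = $7,959.60
Total = $7,959.33 + $7,959.60 = $15,918.93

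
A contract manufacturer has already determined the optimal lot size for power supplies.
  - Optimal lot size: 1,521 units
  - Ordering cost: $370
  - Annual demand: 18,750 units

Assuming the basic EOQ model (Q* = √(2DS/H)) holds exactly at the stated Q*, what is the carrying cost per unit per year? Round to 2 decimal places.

$6.00

Since Q* = (2DS/H)^½, squaring gives Q*²·H = 2DS.
H = 2DS / Q² = 2 × 18,750 × 370 / 1,521² = 5.9976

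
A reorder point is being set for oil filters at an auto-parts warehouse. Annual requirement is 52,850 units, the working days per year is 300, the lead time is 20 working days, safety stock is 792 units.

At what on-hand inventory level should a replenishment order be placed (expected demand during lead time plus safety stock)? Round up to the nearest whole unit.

Daily demand d = 52,850 / 300 = 176.167 units/day
Demand during lead time = 176.167 × 20 = 3,523.33
Reorder point = 3,523.33 + 792 = 4,315.33 → round up

4,316 units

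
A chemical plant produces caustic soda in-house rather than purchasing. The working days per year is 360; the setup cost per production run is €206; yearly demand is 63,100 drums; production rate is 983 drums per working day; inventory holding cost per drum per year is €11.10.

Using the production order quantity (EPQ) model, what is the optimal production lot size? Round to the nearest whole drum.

1,688 drums

d = 63,100/360 = 175.2778 drums/day;  effective holding cost H(1 − d/p) = 11.1·(1 − 175.2778/983) = 9.12077
Q* = √(2DS / H_eff) = √(2·63,100·206 / 9.12077) ≈ 1,688.29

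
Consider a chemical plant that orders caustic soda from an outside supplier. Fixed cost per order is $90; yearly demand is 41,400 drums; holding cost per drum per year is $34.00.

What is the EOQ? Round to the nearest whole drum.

2DS/H = 2·41,400·90/34 = 219,176.47
EOQ = √219,176.47 ≈ 468.16

468 drums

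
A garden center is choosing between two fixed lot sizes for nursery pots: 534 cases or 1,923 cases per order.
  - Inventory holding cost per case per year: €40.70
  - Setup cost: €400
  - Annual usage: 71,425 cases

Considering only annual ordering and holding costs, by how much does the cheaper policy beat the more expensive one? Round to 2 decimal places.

€10,378.73

For each Q, cost = (D/Q)·S + (Q/2)·H.
TC(534) = (71,425/534)×400 + (534/2)×40.7 = €64,368.77
TC(1,923) = (71,425/1,923)×400 + (1,923/2)×40.7 = €53,990.04
|ΔTC| = |€64,368.77 − €53,990.04| = €10,378.73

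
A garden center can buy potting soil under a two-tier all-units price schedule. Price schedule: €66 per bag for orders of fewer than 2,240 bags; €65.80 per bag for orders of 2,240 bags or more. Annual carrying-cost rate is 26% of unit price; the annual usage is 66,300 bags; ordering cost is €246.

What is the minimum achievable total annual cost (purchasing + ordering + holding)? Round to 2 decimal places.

H₁ = 26%×€66 = €17.1600;  H₂ = 26%×€65.80 = €17.1080
EOQ₁ = √(2×66,300×246/17.1600) = 1,378.73  (< 2,240, feasible at tier 1)
EOQ₂ = √(2×66,300×246/17.1080) = 1,380.83  (< 2,240 → use Q = 2,240 at tier-2 price)
TC(tier 1 (EOQ₁), Q≈1,378.7) = €4,399,459.09
TC(tier 2, Q≈2,240.0) = €4,388,982.12
Minimum at tier 2: €4,388,982.12

€4,388,982.12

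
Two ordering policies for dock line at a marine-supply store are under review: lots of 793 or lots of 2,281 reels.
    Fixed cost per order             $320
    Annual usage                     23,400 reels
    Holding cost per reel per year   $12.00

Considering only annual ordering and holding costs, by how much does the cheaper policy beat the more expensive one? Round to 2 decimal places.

$2,768.15

Annual cost at Q: ordering D·S/Q plus holding Q·H/2.
TC(793) = (23,400/793)×320 + (793/2)×12 = $14,200.62
TC(2,281) = (23,400/2,281)×320 + (2,281/2)×12 = $16,968.77
Lots of 793 are cheaper by $2,768.15.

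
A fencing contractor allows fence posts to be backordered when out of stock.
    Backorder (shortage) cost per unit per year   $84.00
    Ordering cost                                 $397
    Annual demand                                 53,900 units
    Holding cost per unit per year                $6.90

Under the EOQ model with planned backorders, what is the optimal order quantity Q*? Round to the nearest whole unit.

Q* = √(2DS/H) · √((H + b)/b)
   = √(2 × 53,900 × 397 / 6.9) · √((6.9 + 84) / 84)
   = 2,490.463 × 1.0403 ≈ 2,590.73

2,591 units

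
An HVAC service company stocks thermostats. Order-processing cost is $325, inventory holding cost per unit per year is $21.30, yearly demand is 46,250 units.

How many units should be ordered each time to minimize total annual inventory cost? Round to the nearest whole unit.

EOQ = √(2DS/H) = √(2 × 46,250 × 325 / 21.3)
    = √(1,411,384.98) ≈ 1,188.02

1,188 units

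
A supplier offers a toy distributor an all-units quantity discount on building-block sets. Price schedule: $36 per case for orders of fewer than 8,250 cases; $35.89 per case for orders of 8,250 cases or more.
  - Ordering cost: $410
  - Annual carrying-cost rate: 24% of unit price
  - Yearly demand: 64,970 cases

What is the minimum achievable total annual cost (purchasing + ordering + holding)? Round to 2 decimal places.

H₁ = 24%×$36 = $8.6400;  H₂ = 24%×$35.89 = $8.6136
EOQ₁ = √(2×64,970×410/8.6400) = 2,483.17  (< 8,250, feasible at tier 1)
EOQ₂ = √(2×64,970×410/8.6136) = 2,486.97  (< 8,250 → use Q = 8,250 at tier-2 price)
TC(tier 1 (EOQ₁), Q≈2,483.2) = $2,360,374.59
TC(tier 2, Q≈8,250.0) = $2,370,533.21
Minimum at tier 1 (EOQ₁): $2,360,374.59

$2,360,374.59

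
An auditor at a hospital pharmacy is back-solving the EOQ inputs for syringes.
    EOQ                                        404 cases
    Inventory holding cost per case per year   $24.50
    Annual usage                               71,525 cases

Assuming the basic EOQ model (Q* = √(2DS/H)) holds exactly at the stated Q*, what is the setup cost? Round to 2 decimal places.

Since Q* = (2DS/H)^½, squaring gives Q*²·H = 2DS.
S = Q²H / (2D) = 404² × 24.5 / (2 × 71,525) = 27.9538

$27.95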